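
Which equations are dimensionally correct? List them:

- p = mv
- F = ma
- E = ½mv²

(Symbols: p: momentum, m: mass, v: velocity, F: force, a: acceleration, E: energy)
Dimensionally correct: p = mv, F = ma, E = ½mv²
Dimensionally incorrect: none
Ordered (correct first, then incorrect): p = mv, F = ma, E = ½mv²

- p = mv: LHS [L M T^-1], RHS [L M T^-1] → correct ✓
- F = ma: LHS [L M T^-2], RHS [L M T^-2] → correct ✓
- E = ½mv²: LHS [L^2 M T^-2], RHS [L^2 M T^-2] → correct ✓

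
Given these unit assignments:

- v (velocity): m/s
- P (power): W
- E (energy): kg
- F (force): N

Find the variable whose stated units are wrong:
E

The variable E (energy) should have units J, not kg.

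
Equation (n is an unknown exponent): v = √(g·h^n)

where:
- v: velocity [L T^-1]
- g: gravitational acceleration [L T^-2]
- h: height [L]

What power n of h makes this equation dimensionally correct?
n = 1

v has dimensions [L T^-1]; h has dimensions [L].
With n = 1: √(g·h^1) has dimensions [L T^-1], matching the LHS ✓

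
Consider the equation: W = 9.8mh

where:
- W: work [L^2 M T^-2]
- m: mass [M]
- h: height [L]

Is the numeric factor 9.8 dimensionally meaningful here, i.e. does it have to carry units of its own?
Yes

W has dimensions [L^2 M T^-2], while mh alone has dimensions [L M]. For the equation to balance, the factor 9.8 must carry dimensions [L T^-2] — it is a dimensional constant (a numerical value of a physical quantity with its units suppressed), not a pure number.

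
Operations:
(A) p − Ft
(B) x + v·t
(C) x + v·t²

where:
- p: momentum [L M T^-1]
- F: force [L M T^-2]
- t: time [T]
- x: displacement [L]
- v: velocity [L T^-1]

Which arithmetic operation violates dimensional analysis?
(C) x + v·t²

(A) p − Ft: p [L M T^-1] and Ft [L M T^-1] — same dimensions ✓
(B) x + v·t: x [L] and v·t [L] — same dimensions ✓
(C) x + v·t²: x [L] and v·t² [L T] — different dimensions cannot be added/subtracted ✗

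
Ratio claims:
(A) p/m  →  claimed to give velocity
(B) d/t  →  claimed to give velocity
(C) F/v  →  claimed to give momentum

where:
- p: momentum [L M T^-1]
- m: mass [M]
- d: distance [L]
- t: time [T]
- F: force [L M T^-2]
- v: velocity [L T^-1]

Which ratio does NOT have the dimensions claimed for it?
(C) F/v does not give momentum

(A) p/m: [L T^-1] = velocity [L T^-1] ✓
(B) d/t: [L T^-1] = velocity [L T^-1] ✓
(C) F/v: [M T^-1] ≠ momentum [L M T^-1] ✗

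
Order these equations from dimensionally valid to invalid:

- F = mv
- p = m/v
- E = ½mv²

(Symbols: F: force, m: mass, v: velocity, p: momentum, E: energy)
Dimensionally correct: E = ½mv²
Dimensionally incorrect: F = mv, p = m/v
Ordered (correct first, then incorrect): E = ½mv², F = mv, p = m/v

- F = mv: LHS [L M T^-2], RHS [L M T^-1] → incorrect ✗
- p = m/v: LHS [L M T^-1], RHS [L^-1 M T] → incorrect ✗
- E = ½mv²: LHS [L^2 M T^-2], RHS [L^2 M T^-2] → correct ✓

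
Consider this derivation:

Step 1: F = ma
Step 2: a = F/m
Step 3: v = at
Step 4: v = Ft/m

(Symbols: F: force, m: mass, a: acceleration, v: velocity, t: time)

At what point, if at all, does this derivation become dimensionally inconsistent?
No step introduces an error — all steps are dimensionally consistent.

Step 1: F = ma → LHS [L M T^-2], RHS [L M T^-2] ✓
Step 2: a = F/m → LHS [L T^-2], RHS [L T^-2] ✓
Step 3: v = at → LHS [L T^-1], RHS [L T^-1] ✓
Step 4: v = Ft/m → LHS [L T^-1], RHS [L T^-1] ✓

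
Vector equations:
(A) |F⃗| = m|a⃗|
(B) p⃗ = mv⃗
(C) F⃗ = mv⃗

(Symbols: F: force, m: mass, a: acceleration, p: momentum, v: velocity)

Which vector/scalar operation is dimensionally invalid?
(C) F⃗ = mv⃗

(A) |F⃗| = m|a⃗|: LHS [L M T^-2], RHS [L M T^-2] ✓ — magnitudes of vectors are scalars
(B) p⃗ = mv⃗: LHS [L M T^-1], RHS [L M T^-1] ✓ — mass (scalar) times velocity (vector)
(C) F⃗ = mv⃗: LHS [L M T^-2], RHS [L M T^-1] ✗ — mass times velocity is momentum, not force; should be ma⃗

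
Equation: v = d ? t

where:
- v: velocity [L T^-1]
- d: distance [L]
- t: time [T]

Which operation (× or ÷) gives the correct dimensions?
division (÷): v = d ÷ t

v [L T^-1]; d [L]; t [T].
d × t → [L T] ✗
d ÷ t → [L T^-1] ✓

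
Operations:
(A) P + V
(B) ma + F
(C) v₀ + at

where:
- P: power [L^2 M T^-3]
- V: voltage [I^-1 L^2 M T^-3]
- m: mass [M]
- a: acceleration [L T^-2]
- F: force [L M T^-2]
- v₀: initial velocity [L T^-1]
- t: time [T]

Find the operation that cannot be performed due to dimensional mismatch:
(A) P + V

(A) P + V: P [L^2 M T^-3] and V [I^-1 L^2 M T^-3] — different dimensions cannot be added/subtracted ✗
(B) ma + F: ma [L M T^-2] and F [L M T^-2] — same dimensions ✓
(C) v₀ + at: v₀ [L T^-1] and at [L T^-1] — same dimensions ✓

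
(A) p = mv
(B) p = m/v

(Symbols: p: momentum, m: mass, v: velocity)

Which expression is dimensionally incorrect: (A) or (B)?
(B)

(A) p = mv: LHS [L M T^-1], RHS [L M T^-1] ✓
(B) p = m/v: LHS [L M T^-1], RHS [L^-1 M T] ✗

Expression (B) p = m/v is dimensionally incorrect.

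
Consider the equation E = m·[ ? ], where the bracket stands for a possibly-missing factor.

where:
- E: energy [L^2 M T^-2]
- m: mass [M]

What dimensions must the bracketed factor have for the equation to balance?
[L^2 T^-2] — velocity squared (e.g. v²)

E has dimensions [L^2 M T^-2]; m has dimensions [M].
The bracketed factor must supply [L^2 M T^-2] / [M] = [L^2 T^-2].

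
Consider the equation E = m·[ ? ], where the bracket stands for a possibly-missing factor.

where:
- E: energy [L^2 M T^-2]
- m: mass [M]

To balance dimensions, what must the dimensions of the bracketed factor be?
[L^2 T^-2] — velocity squared (e.g. v²)

E has dimensions [L^2 M T^-2]; m has dimensions [M].
The bracketed factor must supply [L^2 M T^-2] / [M] = [L^2 T^-2].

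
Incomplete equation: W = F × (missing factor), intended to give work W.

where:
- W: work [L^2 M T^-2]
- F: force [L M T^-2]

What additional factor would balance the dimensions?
d (distance), dimensions [L]

W has dimensions [L^2 M T^-2] and F has dimensions [L M T^-2].
The missing factor must have dimensions [L^2 M T^-2] / [L M T^-2] = [L], i.e. distance (d).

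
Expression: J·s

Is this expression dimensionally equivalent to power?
No

The expression J·s has dimensions [L^2 M T^-1], but power has dimensions [L^2 M T^-3].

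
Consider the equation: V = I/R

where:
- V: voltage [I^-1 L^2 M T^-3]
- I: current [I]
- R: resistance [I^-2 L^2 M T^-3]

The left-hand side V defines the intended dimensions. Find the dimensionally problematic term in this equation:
The right-hand side term I/R

V has dimensions [I^-1 L^2 M T^-3], but I/R has dimensions [I^3 L^-2 M^-1 T^3], so the term I/R is dimensionally wrong for V.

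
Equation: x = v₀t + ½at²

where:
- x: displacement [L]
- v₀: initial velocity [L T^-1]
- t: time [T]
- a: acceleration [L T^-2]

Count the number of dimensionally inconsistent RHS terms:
0

LHS x: [L]
- v₀t: [L] ✓
- ½at²: [L] ✓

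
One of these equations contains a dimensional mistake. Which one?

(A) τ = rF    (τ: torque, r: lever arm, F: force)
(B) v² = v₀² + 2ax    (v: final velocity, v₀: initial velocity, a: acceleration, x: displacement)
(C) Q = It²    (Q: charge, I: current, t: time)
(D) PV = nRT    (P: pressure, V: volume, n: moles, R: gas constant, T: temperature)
(C) Q = It²

The equation (C) Q = It² is dimensionally incorrect.

LHS (Q): [I T]
RHS (It²): [I T^2] ✗

The dimensions do not match. The other three equations balance.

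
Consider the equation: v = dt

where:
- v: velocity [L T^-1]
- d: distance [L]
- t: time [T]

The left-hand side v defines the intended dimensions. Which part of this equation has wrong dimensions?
The right-hand side term dt

v has dimensions [L T^-1], but dt has dimensions [L T], so the term dt is dimensionally wrong for v.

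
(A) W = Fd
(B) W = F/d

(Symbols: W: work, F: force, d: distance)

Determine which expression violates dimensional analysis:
(B)

(A) W = Fd: LHS [L^2 M T^-2], RHS [L^2 M T^-2] ✓
(B) W = F/d: LHS [L^2 M T^-2], RHS [M T^-2] ✗

Expression (B) W = F/d is dimensionally incorrect.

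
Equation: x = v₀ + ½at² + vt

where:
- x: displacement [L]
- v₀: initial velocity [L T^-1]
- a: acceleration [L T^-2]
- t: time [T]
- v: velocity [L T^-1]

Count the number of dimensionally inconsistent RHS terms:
1

LHS x: [L]
- v₀: [L T^-1] ✗
- ½at²: [L] ✓
- vt: [L] ✓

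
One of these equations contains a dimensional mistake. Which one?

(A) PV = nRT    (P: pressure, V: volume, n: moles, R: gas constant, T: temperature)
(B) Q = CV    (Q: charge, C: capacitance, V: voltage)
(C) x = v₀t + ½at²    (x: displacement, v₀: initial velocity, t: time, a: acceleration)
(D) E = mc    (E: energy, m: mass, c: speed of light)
(D) E = mc

The equation (D) E = mc is dimensionally incorrect.

LHS (E): [L^2 M T^-2]
RHS (mc): [L M T^-1] ✗

The dimensions do not match. The other three equations balance.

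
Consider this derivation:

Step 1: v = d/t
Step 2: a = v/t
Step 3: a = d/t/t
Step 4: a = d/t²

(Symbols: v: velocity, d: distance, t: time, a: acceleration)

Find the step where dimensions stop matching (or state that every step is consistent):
No step introduces an error — all steps are dimensionally consistent.

Step 1: v = d/t → LHS [L T^-1], RHS [L T^-1] ✓
Step 2: a = v/t → LHS [L T^-2], RHS [L T^-2] ✓
Step 3: a = d/t/t → LHS [L T^-2], RHS [L T^-2] ✓
Step 4: a = d/t² → LHS [L T^-2], RHS [L T^-2] ✓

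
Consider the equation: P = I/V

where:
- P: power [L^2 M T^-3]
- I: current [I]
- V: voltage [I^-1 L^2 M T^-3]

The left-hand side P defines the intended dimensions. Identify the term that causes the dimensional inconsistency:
The right-hand side term I/V

P has dimensions [L^2 M T^-3], but I/V has dimensions [I^2 L^-2 M^-1 T^3], so the term I/V is dimensionally wrong for P.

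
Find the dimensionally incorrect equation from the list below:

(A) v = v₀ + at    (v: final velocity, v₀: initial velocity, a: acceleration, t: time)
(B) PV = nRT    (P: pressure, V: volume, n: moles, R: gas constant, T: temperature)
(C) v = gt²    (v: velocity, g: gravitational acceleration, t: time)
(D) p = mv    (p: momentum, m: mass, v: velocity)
(C) v = gt²

The equation (C) v = gt² is dimensionally incorrect.

LHS (v): [L T^-1]
RHS (gt²): [L] ✗

The dimensions do not match. The other three equations balance.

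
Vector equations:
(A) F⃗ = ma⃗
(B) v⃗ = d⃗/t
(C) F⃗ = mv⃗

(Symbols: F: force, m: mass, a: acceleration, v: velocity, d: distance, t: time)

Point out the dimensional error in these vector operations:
(C) F⃗ = mv⃗

(A) F⃗ = ma⃗: LHS [L M T^-2], RHS [L M T^-2] ✓ — Force and acceleration are vectors, mass is a scalar
(B) v⃗ = d⃗/t: LHS [L T^-1], RHS [L T^-1] ✓ — displacement (vector) divided by time (scalar)
(C) F⃗ = mv⃗: LHS [L M T^-2], RHS [L M T^-1] ✗ — mass times velocity is momentum, not force; should be ma⃗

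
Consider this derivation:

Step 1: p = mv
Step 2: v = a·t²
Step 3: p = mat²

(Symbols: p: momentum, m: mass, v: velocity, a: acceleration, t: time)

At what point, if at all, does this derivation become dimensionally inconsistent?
Step 2

Step 1: p = mv → LHS [L M T^-1], RHS [L M T^-1] ✓
Step 2: v = a·t² → LHS [L T^-1], RHS [L] ✗

The first dimensional inconsistency appears in step 2: v = a·t²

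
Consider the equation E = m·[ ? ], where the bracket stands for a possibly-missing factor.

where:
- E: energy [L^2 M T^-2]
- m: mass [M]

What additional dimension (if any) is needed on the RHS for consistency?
[L^2 T^-2] — velocity squared (e.g. v²)

E has dimensions [L^2 M T^-2]; m has dimensions [M].
The bracketed factor must supply [L^2 M T^-2] / [M] = [L^2 T^-2].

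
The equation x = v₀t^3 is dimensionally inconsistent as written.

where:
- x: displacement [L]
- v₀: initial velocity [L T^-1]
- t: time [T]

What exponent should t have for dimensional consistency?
The exponent of t should be 1: x = v₀t

The LHS x has dimensions [L]; t has dimensions [T].
As written, the RHS v₀t^3 (exponent 3 on t) has dimensions [L T^2], which does not match.
With exponent 1, the RHS v₀t has dimensions [L], matching the LHS.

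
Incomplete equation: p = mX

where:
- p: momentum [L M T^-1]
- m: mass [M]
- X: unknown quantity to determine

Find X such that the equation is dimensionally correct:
X = v (velocity), dimensions [L T^-1]

p has dimensions [L M T^-1]; the rest of the RHS (m) has dimensions [M].
So X must have dimensions [L T^-1] — X = v (velocity).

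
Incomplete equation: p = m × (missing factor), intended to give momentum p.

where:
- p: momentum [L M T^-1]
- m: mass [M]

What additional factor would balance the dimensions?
v (velocity), dimensions [L T^-1]

p has dimensions [L M T^-1] and m has dimensions [M].
The missing factor must have dimensions [L M T^-1] / [M] = [L T^-1], i.e. velocity (v).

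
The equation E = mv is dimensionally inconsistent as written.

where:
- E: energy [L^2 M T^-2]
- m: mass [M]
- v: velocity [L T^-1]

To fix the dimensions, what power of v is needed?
The exponent of v should be 2: E = mv^2

The LHS E has dimensions [L^2 M T^-2]; v has dimensions [L T^-1].
As written, the RHS mv (exponent 1 on v) has dimensions [L M T^-1], which does not match.
With exponent 2, the RHS mv^2 has dimensions [L^2 M T^-2], matching the LHS.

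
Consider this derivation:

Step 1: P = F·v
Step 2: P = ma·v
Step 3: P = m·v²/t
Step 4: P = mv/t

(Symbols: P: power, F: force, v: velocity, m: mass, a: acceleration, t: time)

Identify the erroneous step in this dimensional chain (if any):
Step 4

Step 1: P = F·v → LHS [L^2 M T^-3], RHS [L^2 M T^-3] ✓
Step 2: P = ma·v → LHS [L^2 M T^-3], RHS [L^2 M T^-3] ✓
Step 3: P = m·v²/t → LHS [L^2 M T^-3], RHS [L^2 M T^-3] ✓
Step 4: P = mv/t → LHS [L^2 M T^-3], RHS [L M T^-2] ✗

The first dimensional inconsistency appears in step 4: P = mv/t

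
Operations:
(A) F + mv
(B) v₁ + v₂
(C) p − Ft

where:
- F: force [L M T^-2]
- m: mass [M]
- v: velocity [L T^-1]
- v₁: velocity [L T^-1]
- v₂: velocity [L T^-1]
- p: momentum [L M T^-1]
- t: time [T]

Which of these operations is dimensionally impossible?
(A) F + mv

(A) F + mv: F [L M T^-2] and mv [L M T^-1] — different dimensions cannot be added/subtracted ✗
(B) v₁ + v₂: v₁ [L T^-1] and v₂ [L T^-1] — same dimensions ✓
(C) p − Ft: p [L M T^-1] and Ft [L M T^-1] — same dimensions ✓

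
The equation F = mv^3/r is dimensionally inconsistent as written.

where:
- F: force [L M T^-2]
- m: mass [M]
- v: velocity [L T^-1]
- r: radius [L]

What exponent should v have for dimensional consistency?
The exponent of v should be 2: F = mv^2/r

The LHS F has dimensions [L M T^-2]; v has dimensions [L T^-1].
As written, the RHS mv^3/r (exponent 3 on v) has dimensions [L^2 M T^-3], which does not match.
With exponent 2, the RHS mv^2/r has dimensions [L M T^-2], matching the LHS.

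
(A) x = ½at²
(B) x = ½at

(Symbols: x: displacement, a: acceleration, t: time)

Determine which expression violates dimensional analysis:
(B)

(A) x = ½at²: LHS [L], RHS [L] ✓
(B) x = ½at: LHS [L], RHS [L T^-1] ✗

Expression (B) x = ½at is dimensionally incorrect.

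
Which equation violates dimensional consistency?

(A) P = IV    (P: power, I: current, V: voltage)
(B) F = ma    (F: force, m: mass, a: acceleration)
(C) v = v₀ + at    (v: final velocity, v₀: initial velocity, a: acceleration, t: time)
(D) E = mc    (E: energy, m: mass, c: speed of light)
(D) E = mc

The equation (D) E = mc is dimensionally incorrect.

LHS (E): [L^2 M T^-2]
RHS (mc): [L M T^-1] ✗

The dimensions do not match. The other three equations balance.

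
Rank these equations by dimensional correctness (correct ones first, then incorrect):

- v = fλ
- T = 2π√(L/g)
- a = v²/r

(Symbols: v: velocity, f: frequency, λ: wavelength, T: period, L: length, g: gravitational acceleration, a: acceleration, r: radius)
Dimensionally correct: v = fλ, T = 2π√(L/g), a = v²/r
Dimensionally incorrect: none
Ordered (correct first, then incorrect): v = fλ, T = 2π√(L/g), a = v²/r

- v = fλ: LHS [L T^-1], RHS [L T^-1] → correct ✓
- T = 2π√(L/g): LHS [T], RHS [T] → correct ✓
- a = v²/r: LHS [L T^-2], RHS [L T^-2] → correct ✓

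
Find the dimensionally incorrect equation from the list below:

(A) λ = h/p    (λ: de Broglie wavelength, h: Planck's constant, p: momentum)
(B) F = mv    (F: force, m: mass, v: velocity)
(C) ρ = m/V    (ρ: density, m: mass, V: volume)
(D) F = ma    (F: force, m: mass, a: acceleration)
(B) F = mv

The equation (B) F = mv is dimensionally incorrect.

LHS (F): [L M T^-2]
RHS (mv): [L M T^-1] ✗

The dimensions do not match. The other three equations balance.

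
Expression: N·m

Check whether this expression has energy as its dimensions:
Yes

The expression N·m has dimensions [L^2 M T^-2], which is exactly energy [L^2 M T^-2].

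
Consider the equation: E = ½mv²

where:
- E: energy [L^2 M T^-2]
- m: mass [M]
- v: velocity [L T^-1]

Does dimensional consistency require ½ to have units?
No

E has dimensions [L^2 M T^-2] and mv² already has dimensions [L^2 M T^-2], so the equation balances without ½ contributing any dimensions. ½ is a pure (dimensionless) number; changing or removing it would not affect dimensional consistency.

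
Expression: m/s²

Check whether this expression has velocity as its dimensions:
No

The expression m/s² has dimensions [L T^-2], but velocity has dimensions [L T^-1].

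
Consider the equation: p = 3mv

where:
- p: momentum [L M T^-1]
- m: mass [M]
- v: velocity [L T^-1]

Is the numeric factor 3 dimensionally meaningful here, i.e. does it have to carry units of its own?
No

p has dimensions [L M T^-1] and mv already has dimensions [L M T^-1], so the equation balances without 3 contributing any dimensions. 3 is a pure (dimensionless) number; changing or removing it would not affect dimensional consistency.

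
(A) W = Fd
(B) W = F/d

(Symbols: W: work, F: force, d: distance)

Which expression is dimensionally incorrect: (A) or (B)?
(B)

(A) W = Fd: LHS [L^2 M T^-2], RHS [L^2 M T^-2] ✓
(B) W = F/d: LHS [L^2 M T^-2], RHS [M T^-2] ✗

Expression (B) W = F/d is dimensionally incorrect.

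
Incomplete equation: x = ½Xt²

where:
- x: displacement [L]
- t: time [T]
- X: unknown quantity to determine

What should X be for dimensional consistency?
X = a (acceleration), dimensions [L T^-2]

x has dimensions [L]; the rest of the RHS (½ t²) has dimensions [T^2].
So X must have dimensions [L T^-2] — X = a (acceleration).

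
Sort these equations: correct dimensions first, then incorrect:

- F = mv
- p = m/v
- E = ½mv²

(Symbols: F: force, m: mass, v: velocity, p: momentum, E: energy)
Dimensionally correct: E = ½mv²
Dimensionally incorrect: F = mv, p = m/v
Ordered (correct first, then incorrect): E = ½mv², F = mv, p = m/v

- F = mv: LHS [L M T^-2], RHS [L M T^-1] → incorrect ✗
- p = m/v: LHS [L M T^-1], RHS [L^-1 M T] → incorrect ✗
- E = ½mv²: LHS [L^2 M T^-2], RHS [L^2 M T^-2] → correct ✓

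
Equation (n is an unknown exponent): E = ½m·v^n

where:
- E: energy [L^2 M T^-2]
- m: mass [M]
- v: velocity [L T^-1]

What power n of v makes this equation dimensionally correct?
n = 2

E has dimensions [L^2 M T^-2]; v has dimensions [L T^-1].
The rest of the RHS has dimensions [M], so v^n must supply [L^2 T^-2].
With n = 2: ½m·v^2 has dimensions [L^2 M T^-2], matching the LHS ✓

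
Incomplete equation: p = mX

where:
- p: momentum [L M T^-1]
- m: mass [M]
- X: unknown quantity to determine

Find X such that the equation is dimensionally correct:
X = v (velocity), dimensions [L T^-1]

p has dimensions [L M T^-1]; the rest of the RHS (m) has dimensions [M].
So X must have dimensions [L T^-1] — X = v (velocity).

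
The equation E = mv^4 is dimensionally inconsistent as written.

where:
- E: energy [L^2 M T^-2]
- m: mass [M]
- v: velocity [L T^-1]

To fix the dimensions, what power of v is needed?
The exponent of v should be 2: E = mv^2

The LHS E has dimensions [L^2 M T^-2]; v has dimensions [L T^-1].
As written, the RHS mv^4 (exponent 4 on v) has dimensions [L^4 M T^-4], which does not match.
With exponent 2, the RHS mv^2 has dimensions [L^2 M T^-2], matching the LHS.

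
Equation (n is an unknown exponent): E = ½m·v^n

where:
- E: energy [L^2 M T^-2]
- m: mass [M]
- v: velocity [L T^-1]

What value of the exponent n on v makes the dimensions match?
n = 2

E has dimensions [L^2 M T^-2]; v has dimensions [L T^-1].
The rest of the RHS has dimensions [M], so v^n must supply [L^2 T^-2].
With n = 2: ½m·v^2 has dimensions [L^2 M T^-2], matching the LHS ✓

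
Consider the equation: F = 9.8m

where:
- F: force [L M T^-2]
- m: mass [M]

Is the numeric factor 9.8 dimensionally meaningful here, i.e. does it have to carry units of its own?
Yes

F has dimensions [L M T^-2], while m alone has dimensions [M]. For the equation to balance, the factor 9.8 must carry dimensions [L T^-2] — it is a dimensional constant (a numerical value of a physical quantity with its units suppressed), not a pure number.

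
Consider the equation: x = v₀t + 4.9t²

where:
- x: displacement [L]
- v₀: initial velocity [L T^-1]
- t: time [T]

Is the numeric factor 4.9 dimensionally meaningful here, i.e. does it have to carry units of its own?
Yes

x has dimensions [L], while t² alone has dimensions [T^2]. For the equation to balance, the factor 4.9 must carry dimensions [L T^-2] — it is a dimensional constant (a numerical value of a physical quantity with its units suppressed), not a pure number.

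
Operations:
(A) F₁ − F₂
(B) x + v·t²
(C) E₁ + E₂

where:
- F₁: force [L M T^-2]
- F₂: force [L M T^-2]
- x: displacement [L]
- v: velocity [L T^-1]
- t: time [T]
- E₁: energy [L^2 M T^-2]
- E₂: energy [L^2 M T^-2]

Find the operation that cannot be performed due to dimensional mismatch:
(B) x + v·t²

(A) F₁ − F₂: F₁ [L M T^-2] and F₂ [L M T^-2] — same dimensions ✓
(B) x + v·t²: x [L] and v·t² [L T] — different dimensions cannot be added/subtracted ✗
(C) E₁ + E₂: E₁ [L^2 M T^-2] and E₂ [L^2 M T^-2] — same dimensions ✓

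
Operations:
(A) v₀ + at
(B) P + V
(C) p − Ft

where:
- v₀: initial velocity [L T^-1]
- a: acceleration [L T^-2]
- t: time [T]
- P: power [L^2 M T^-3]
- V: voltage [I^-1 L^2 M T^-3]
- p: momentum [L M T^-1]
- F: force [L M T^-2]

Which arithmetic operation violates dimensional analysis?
(B) P + V

(A) v₀ + at: v₀ [L T^-1] and at [L T^-1] — same dimensions ✓
(B) P + V: P [L^2 M T^-3] and V [I^-1 L^2 M T^-3] — different dimensions cannot be added/subtracted ✗
(C) p − Ft: p [L M T^-1] and Ft [L M T^-1] — same dimensions ✓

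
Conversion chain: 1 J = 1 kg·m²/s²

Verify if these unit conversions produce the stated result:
The chain is correct (no errors).

Correct: Joule is defined as kg·m²/s²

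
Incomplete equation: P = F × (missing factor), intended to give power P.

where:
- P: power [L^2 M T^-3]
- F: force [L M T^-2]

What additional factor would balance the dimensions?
v (velocity), dimensions [L T^-1]

P has dimensions [L^2 M T^-3] and F has dimensions [L M T^-2].
The missing factor must have dimensions [L^2 M T^-3] / [L M T^-2] = [L T^-1], i.e. velocity (v).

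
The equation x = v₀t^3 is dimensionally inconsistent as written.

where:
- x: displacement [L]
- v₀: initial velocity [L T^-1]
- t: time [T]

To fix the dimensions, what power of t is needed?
The exponent of t should be 1: x = v₀t

The LHS x has dimensions [L]; t has dimensions [T].
As written, the RHS v₀t^3 (exponent 3 on t) has dimensions [L T^2], which does not match.
With exponent 1, the RHS v₀t has dimensions [L], matching the LHS.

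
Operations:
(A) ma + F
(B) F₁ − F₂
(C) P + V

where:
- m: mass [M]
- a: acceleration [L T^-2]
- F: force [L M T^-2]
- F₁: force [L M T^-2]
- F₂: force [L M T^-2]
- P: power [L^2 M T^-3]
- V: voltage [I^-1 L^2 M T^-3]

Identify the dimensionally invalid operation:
(C) P + V

(A) ma + F: ma [L M T^-2] and F [L M T^-2] — same dimensions ✓
(B) F₁ − F₂: F₁ [L M T^-2] and F₂ [L M T^-2] — same dimensions ✓
(C) P + V: P [L^2 M T^-3] and V [I^-1 L^2 M T^-3] — different dimensions cannot be added/subtracted ✗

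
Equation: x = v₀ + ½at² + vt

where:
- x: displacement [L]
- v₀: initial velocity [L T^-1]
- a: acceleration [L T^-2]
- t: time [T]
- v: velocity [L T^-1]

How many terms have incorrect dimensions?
1

LHS x: [L]
- v₀: [L T^-1] ✗
- ½at²: [L] ✓
- vt: [L] ✓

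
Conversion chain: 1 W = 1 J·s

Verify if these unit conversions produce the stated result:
The chain is incorrect (it contains an error).

Incorrect: Watt is J/s, not J·s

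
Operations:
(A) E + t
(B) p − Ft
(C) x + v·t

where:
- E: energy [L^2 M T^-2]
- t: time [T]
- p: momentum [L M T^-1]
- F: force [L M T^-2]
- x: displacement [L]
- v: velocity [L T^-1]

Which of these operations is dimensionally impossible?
(A) E + t

(A) E + t: E [L^2 M T^-2] and t [T] — different dimensions cannot be added/subtracted ✗
(B) p − Ft: p [L M T^-1] and Ft [L M T^-1] — same dimensions ✓
(C) x + v·t: x [L] and v·t [L] — same dimensions ✓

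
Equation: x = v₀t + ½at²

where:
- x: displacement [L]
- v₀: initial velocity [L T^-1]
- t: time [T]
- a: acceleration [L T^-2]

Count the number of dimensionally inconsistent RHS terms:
0

LHS x: [L]
- v₀t: [L] ✓
- ½at²: [L] ✓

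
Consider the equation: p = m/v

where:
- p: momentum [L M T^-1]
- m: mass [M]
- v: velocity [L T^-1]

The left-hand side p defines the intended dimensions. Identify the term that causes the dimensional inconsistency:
The right-hand side term m/v

p has dimensions [L M T^-1], but m/v has dimensions [L^-1 M T], so the term m/v is dimensionally wrong for p.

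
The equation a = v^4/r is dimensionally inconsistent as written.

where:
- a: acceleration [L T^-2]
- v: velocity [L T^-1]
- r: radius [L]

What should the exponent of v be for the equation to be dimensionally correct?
The exponent of v should be 2: a = v^2/r

The LHS a has dimensions [L T^-2]; v has dimensions [L T^-1].
As written, the RHS v^4/r (exponent 4 on v) has dimensions [L^3 T^-4], which does not match.
With exponent 2, the RHS v^2/r has dimensions [L T^-2], matching the LHS.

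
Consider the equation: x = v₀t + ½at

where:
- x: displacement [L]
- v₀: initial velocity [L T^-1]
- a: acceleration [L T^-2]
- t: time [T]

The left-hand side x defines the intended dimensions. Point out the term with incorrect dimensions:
The term ½at

Checking each RHS term against the LHS:
- v₀t: [L] — matches x [L] ✓
- ½at: [L T^-1] — does NOT match x [L] ✗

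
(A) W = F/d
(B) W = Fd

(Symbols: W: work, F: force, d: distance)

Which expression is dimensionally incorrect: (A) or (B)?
(A)

(A) W = F/d: LHS [L^2 M T^-2], RHS [M T^-2] ✗
(B) W = Fd: LHS [L^2 M T^-2], RHS [L^2 M T^-2] ✓

Expression (A) W = F/d is dimensionally incorrect.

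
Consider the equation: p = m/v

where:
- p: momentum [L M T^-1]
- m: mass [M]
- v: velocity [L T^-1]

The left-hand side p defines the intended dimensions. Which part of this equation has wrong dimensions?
The right-hand side term m/v

p has dimensions [L M T^-1], but m/v has dimensions [L^-1 M T], so the term m/v is dimensionally wrong for p.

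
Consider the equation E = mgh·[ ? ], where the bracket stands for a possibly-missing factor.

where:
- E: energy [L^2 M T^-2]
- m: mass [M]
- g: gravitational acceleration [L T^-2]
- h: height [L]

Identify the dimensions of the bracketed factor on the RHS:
Nothing is missing — the bracketed factor must be dimensionless.

E has dimensions [L^2 M T^-2] and mgh already has dimensions [L^2 M T^-2], so E = mgh is dimensionally complete.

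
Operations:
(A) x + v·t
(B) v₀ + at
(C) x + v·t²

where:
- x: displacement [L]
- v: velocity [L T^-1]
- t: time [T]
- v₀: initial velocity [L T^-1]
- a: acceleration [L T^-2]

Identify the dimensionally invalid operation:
(C) x + v·t²

(A) x + v·t: x [L] and v·t [L] — same dimensions ✓
(B) v₀ + at: v₀ [L T^-1] and at [L T^-1] — same dimensions ✓
(C) x + v·t²: x [L] and v·t² [L T] — different dimensions cannot be added/subtracted ✗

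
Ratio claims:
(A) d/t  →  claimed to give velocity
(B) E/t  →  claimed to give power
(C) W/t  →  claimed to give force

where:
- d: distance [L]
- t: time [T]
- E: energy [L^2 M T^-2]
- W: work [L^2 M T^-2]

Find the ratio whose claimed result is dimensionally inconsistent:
(C) W/t does not give force

(A) d/t: [L T^-1] = velocity [L T^-1] ✓
(B) E/t: [L^2 M T^-3] = power [L^2 M T^-3] ✓
(C) W/t: [L^2 M T^-3] ≠ force [L M T^-2] ✗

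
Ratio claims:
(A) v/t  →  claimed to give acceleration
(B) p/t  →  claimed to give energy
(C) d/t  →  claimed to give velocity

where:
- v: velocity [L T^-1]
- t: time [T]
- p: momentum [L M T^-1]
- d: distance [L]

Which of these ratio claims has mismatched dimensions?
(B) p/t does not give energy

(A) v/t: [L T^-2] = acceleration [L T^-2] ✓
(B) p/t: [L M T^-2] ≠ energy [L^2 M T^-2] ✗
(C) d/t: [L T^-1] = velocity [L T^-1] ✓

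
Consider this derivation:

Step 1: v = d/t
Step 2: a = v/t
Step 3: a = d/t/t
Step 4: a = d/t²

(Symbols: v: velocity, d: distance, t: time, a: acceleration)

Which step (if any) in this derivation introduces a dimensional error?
No step introduces an error — all steps are dimensionally consistent.

Step 1: v = d/t → LHS [L T^-1], RHS [L T^-1] ✓
Step 2: a = v/t → LHS [L T^-2], RHS [L T^-2] ✓
Step 3: a = d/t/t → LHS [L T^-2], RHS [L T^-2] ✓
Step 4: a = d/t² → LHS [L T^-2], RHS [L T^-2] ✓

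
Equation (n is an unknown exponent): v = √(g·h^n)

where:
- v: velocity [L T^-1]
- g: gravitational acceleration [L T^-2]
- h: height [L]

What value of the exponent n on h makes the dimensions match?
n = 1

v has dimensions [L T^-1]; h has dimensions [L].
With n = 1: √(g·h^1) has dimensions [L T^-1], matching the LHS ✓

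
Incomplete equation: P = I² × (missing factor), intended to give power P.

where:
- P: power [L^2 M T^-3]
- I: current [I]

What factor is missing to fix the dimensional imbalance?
R (resistance), dimensions [I^-2 L^2 M T^-3]

P has dimensions [L^2 M T^-3] and I² has dimensions [I^2].
The missing factor must have dimensions [L^2 M T^-3] / [I^2] = [I^-2 L^2 M T^-3], i.e. resistance (R).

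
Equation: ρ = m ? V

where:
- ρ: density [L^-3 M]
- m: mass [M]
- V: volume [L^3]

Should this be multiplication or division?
division (÷): ρ = m ÷ V

ρ [L^-3 M]; m [M]; V [L^3].
m × V → [L^3 M] ✗
m ÷ V → [L^-3 M] ✓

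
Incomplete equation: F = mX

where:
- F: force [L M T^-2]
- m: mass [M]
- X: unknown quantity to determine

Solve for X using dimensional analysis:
X = a (acceleration), dimensions [L T^-2]

F has dimensions [L M T^-2]; the rest of the RHS (m) has dimensions [M].
So X must have dimensions [L T^-2] — X = a (acceleration).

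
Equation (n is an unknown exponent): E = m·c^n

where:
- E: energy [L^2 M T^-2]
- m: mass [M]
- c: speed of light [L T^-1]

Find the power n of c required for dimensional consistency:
n = 2

E has dimensions [L^2 M T^-2]; c has dimensions [L T^-1].
The rest of the RHS has dimensions [M], so c^n must supply [L^2 T^-2].
With n = 2: m·c^2 has dimensions [L^2 M T^-2], matching the LHS ✓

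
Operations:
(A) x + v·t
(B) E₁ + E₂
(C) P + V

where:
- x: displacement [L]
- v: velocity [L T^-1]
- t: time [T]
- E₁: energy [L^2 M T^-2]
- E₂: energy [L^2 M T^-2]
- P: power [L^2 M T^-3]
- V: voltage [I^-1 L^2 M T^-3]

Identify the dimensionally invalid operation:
(C) P + V

(A) x + v·t: x [L] and v·t [L] — same dimensions ✓
(B) E₁ + E₂: E₁ [L^2 M T^-2] and E₂ [L^2 M T^-2] — same dimensions ✓
(C) P + V: P [L^2 M T^-3] and V [I^-1 L^2 M T^-3] — different dimensions cannot be added/subtracted ✗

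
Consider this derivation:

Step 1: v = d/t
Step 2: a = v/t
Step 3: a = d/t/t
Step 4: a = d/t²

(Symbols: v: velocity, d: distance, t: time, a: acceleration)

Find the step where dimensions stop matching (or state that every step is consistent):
No step introduces an error — all steps are dimensionally consistent.

Step 1: v = d/t → LHS [L T^-1], RHS [L T^-1] ✓
Step 2: a = v/t → LHS [L T^-2], RHS [L T^-2] ✓
Step 3: a = d/t/t → LHS [L T^-2], RHS [L T^-2] ✓
Step 4: a = d/t² → LHS [L T^-2], RHS [L T^-2] ✓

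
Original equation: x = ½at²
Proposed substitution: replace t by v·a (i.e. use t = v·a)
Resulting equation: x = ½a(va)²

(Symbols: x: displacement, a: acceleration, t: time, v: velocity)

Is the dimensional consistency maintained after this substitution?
No

[t] = [T] and [v·a] = [L^2 T^-3]. These differ, so the substitution replaces a quantity by one of different dimensions and the result x = ½a(va)² has LHS [L] vs RHS [L^5 T^-8] — inconsistent.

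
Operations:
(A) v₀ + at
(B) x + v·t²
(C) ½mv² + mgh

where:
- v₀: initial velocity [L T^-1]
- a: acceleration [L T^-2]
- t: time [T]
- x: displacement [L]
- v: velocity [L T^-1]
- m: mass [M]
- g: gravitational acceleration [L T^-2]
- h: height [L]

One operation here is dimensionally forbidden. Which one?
(B) x + v·t²

(A) v₀ + at: v₀ [L T^-1] and at [L T^-1] — same dimensions ✓
(B) x + v·t²: x [L] and v·t² [L T] — different dimensions cannot be added/subtracted ✗
(C) ½mv² + mgh: ½mv² [L^2 M T^-2] and mgh [L^2 M T^-2] — same dimensions ✓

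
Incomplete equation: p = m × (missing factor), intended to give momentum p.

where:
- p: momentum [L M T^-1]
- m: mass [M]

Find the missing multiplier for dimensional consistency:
v (velocity), dimensions [L T^-1]

p has dimensions [L M T^-1] and m has dimensions [M].
The missing factor must have dimensions [L M T^-1] / [M] = [L T^-1], i.e. velocity (v).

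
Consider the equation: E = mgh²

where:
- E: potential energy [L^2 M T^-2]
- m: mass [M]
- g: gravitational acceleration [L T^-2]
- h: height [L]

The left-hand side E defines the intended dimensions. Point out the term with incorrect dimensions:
The right-hand side term mgh²

E has dimensions [L^2 M T^-2], but mgh² has dimensions [L^3 M T^-2], so the term mgh² is dimensionally wrong for E.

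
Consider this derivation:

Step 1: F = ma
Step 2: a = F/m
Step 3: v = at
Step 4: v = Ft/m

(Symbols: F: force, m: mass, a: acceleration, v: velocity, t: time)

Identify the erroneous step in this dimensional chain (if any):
No step introduces an error — all steps are dimensionally consistent.

Step 1: F = ma → LHS [L M T^-2], RHS [L M T^-2] ✓
Step 2: a = F/m → LHS [L T^-2], RHS [L T^-2] ✓
Step 3: v = at → LHS [L T^-1], RHS [L T^-1] ✓
Step 4: v = Ft/m → LHS [L T^-1], RHS [L T^-1] ✓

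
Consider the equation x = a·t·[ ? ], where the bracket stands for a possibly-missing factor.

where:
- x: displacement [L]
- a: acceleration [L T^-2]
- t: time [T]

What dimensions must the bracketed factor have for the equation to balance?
[T] — time (e.g. t)

x has dimensions [L]; a·t has dimensions [L T^-1].
The bracketed factor must supply [L] / [L T^-1] = [T].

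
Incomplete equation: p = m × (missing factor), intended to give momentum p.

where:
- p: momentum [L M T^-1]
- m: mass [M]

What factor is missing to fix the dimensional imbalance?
v (velocity), dimensions [L T^-1]

p has dimensions [L M T^-1] and m has dimensions [M].
The missing factor must have dimensions [L M T^-1] / [M] = [L T^-1], i.e. velocity (v).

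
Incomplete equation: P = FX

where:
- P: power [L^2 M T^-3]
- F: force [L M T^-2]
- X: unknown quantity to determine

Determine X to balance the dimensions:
X = v (velocity), dimensions [L T^-1]

P has dimensions [L^2 M T^-3]; the rest of the RHS (F) has dimensions [L M T^-2].
So X must have dimensions [L T^-1] — X = v (velocity).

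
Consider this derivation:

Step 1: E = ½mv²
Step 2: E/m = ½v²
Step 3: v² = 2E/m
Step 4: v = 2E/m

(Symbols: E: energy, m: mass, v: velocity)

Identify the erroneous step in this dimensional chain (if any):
Step 4

Step 1: E = ½mv² → LHS [L^2 M T^-2], RHS [L^2 M T^-2] ✓
Step 2: E/m = ½v² → LHS [L^2 T^-2], RHS [L^2 T^-2] ✓
Step 3: v² = 2E/m → LHS [L^2 T^-2], RHS [L^2 T^-2] ✓
Step 4: v = 2E/m → LHS [L T^-1], RHS [L^2 T^-2] ✗

The first dimensional inconsistency appears in step 4: v = 2E/m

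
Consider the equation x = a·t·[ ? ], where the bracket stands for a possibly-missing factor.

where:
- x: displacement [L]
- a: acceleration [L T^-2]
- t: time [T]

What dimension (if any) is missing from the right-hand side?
[T] — time (e.g. t)

x has dimensions [L]; a·t has dimensions [L T^-1].
The bracketed factor must supply [L] / [L T^-1] = [T].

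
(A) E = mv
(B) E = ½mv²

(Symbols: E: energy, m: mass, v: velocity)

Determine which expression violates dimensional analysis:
(A)

(A) E = mv: LHS [L^2 M T^-2], RHS [L M T^-1] ✗
(B) E = ½mv²: LHS [L^2 M T^-2], RHS [L^2 M T^-2] ✓

Expression (A) E = mv is dimensionally incorrect.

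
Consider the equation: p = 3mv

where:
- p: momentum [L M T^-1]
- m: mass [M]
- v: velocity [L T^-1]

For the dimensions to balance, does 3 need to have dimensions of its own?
No

p has dimensions [L M T^-1] and mv already has dimensions [L M T^-1], so the equation balances without 3 contributing any dimensions. 3 is a pure (dimensionless) number; changing or removing it would not affect dimensional consistency.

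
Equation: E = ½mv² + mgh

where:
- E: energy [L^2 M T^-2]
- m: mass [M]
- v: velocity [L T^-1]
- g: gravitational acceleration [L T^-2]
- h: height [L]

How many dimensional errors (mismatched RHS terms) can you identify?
0

LHS E: [L^2 M T^-2]
- ½mv²: [L^2 M T^-2] ✓
- mgh: [L^2 M T^-2] ✓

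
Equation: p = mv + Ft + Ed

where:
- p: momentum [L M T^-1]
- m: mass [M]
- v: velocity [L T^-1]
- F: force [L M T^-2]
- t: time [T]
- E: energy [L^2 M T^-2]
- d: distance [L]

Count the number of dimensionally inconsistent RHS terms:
1

LHS p: [L M T^-1]
- mv: [L M T^-1] ✓
- Ft: [L M T^-1] ✓
- Ed: [L^3 M T^-2] ✗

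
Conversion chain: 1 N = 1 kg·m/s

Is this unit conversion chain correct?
The chain is incorrect (it contains an error).

Incorrect: Newton is kg·m/s², not kg·m/s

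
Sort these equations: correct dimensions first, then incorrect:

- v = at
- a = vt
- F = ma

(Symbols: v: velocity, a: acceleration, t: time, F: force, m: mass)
Dimensionally correct: v = at, F = ma
Dimensionally incorrect: a = vt
Ordered (correct first, then incorrect): v = at, F = ma, a = vt

- v = at: LHS [L T^-1], RHS [L T^-1] → correct ✓
- a = vt: LHS [L T^-2], RHS [L] → incorrect ✗
- F = ma: LHS [L M T^-2], RHS [L M T^-2] → correct ✓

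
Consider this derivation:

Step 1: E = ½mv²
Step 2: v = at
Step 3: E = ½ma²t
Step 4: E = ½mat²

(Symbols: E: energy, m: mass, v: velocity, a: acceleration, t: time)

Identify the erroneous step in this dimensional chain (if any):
Step 3

Step 1: E = ½mv² → LHS [L^2 M T^-2], RHS [L^2 M T^-2] ✓
Step 2: v = at → LHS [L T^-1], RHS [L T^-1] ✓
Step 3: E = ½ma²t → LHS [L^2 M T^-2], RHS [L^2 M T^-3] ✗

The first dimensional inconsistency appears in step 3: E = ½ma²t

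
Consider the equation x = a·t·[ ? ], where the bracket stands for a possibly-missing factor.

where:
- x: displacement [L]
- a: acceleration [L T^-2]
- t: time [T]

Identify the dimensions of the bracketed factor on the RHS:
[T] — time (e.g. t)

x has dimensions [L]; a·t has dimensions [L T^-1].
The bracketed factor must supply [L] / [L T^-1] = [T].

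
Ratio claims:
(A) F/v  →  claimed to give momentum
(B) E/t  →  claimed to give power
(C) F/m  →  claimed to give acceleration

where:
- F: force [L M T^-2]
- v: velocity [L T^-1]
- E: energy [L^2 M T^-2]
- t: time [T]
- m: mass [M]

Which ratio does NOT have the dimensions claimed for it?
(A) F/v does not give momentum

(A) F/v: [M T^-1] ≠ momentum [L M T^-1] ✗
(B) E/t: [L^2 M T^-3] = power [L^2 M T^-3] ✓
(C) F/m: [L T^-2] = acceleration [L T^-2] ✓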